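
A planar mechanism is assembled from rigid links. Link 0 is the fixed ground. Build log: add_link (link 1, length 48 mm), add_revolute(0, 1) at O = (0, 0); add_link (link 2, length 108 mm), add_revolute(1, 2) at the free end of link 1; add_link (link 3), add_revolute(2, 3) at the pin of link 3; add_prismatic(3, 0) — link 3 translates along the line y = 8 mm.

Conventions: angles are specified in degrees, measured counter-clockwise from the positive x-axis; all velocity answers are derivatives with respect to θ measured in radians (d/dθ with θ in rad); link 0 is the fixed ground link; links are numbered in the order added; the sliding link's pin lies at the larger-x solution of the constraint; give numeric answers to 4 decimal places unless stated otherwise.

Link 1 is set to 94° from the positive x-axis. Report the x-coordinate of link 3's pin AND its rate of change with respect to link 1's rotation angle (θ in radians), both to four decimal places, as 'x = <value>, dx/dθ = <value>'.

geometry: r = 48 mm, L = 108 mm, e = 8 mm
crank pin P = (r cos θ, r sin θ) = (-3.348311, 47.883074)
h = r sin θ − e = 47.883074 − 8 = 39.883074
x = r cos θ + √(L² − h²) = -3.348311 + 100.366032 = 97.017721
dx/dθ = −r sin θ − h·r cos θ/√(L² − h²) (θ in radians; h = 39.883074) = -46.552535

x = 97.0177, dx/dθ = -46.5525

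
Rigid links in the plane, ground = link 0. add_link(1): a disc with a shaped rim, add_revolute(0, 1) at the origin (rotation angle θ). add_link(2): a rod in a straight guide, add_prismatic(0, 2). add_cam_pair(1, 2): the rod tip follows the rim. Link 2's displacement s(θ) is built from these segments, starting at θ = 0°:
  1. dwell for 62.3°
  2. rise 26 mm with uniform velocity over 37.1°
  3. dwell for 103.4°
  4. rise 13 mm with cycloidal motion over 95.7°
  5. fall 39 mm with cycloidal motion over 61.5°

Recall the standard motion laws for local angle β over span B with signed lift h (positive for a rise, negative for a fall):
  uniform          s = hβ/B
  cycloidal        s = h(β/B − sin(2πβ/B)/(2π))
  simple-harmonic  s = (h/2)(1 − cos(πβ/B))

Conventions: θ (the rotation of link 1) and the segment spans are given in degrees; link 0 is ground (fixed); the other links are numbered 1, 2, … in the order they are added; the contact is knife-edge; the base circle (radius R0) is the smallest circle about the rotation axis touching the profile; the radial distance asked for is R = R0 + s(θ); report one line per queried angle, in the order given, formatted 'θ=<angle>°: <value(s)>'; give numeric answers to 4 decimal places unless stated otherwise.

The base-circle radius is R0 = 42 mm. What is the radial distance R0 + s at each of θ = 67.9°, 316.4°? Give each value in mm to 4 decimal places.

segment 1 (0° to 62.3°, dwell): s unchanged at 0.0000
θ = 67.9° falls in segment 2 (62.3° to 99.4°, uniform, h = 26): β = 67.9 − 62.3 = 5.6°, B = 37.1°; Δs = 26·5.6/37.1 = 3.9245; s = 0.0000 + 3.9245 = 3.9245
segment 2 (62.3° to 99.4°, uniform, h = 26) is passed completely: s = 0.0000 + (26) = 26.0000
segment 3 (99.4° to 202.8°, dwell): s unchanged at 26.0000
segment 4 (202.8° to 298.5°, cycloidal, h = 13) is passed completely: s = 26.0000 + (13) = 39.0000
θ = 316.4° falls in segment 5 (298.5° to 360°, cycloidal, h = -39): β = 316.4 − 298.5 = 17.9°, B = 61.5°; Δs = -39·(0.2911 − sin(2π·0.2911)/(2π)) = -5.3496; s = 39.0000 − 5.3496 = 33.6504
θ=67.9°: R = R0 + s = 42 + 3.9245 = 45.9245
θ=316.4°: R = R0 + s = 42 + 33.6504 = 75.6504

θ=67.9°: 45.9245
θ=316.4°: 75.6504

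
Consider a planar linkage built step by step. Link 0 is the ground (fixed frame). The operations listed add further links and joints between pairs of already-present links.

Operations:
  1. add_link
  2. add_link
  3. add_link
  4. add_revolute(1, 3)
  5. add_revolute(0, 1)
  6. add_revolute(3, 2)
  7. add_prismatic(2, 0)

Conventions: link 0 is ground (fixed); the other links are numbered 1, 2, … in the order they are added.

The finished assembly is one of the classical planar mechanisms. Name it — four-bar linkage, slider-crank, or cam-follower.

links: 4 (incl. ground); joints: 3 revolute, 1 prismatic, 0 higher (cam) pair, forming one closed loop
4 links, 3 revolutes + 1 prismatic in one loop → slider-crank

slider-crank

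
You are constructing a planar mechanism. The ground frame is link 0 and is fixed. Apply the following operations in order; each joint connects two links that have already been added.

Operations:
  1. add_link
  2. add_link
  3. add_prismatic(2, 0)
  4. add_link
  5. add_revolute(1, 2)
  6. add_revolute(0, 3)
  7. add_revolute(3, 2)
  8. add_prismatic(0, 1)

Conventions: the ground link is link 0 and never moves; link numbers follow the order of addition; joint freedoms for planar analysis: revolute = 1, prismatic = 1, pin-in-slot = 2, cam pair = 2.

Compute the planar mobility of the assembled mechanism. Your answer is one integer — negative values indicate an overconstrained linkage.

(L,J1,J2)=(1,0,0); link0 fixed
link1: (2,0,0)
link2: (3,0,0)
P 2-0 [J1]: (3,1,0)
link3: (4,1,0)
R 1-2 [J1]: (4,2,0)
R 0-3 [J1]: (4,3,0)
R 3-2 [J1]: (4,4,0)
P 0-1 [J1]: (4,5,0)
Grübler: 3·3 − 2·5 − 0 = -1

M = -1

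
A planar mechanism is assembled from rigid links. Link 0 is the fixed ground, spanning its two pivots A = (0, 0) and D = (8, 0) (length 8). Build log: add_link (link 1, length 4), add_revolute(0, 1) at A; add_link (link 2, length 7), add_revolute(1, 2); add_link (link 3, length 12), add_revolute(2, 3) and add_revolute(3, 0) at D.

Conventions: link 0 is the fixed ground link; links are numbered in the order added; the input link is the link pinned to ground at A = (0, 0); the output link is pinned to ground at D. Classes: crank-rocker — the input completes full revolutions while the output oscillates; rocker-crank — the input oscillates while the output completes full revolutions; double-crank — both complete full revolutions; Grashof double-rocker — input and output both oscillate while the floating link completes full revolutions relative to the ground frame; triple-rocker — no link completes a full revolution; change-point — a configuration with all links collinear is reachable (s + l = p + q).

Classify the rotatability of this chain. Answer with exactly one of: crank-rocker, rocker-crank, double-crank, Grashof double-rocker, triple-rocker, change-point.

lengths: ground=8, input=4, coupler=7, output=12
sorted: s=4 (shortest), l=12 (longest), p+q=15
s + l = 16 vs p + q = 15
s + l > p + q → non-Grashof → no link fully rotates → triple-rocker

triple-rocker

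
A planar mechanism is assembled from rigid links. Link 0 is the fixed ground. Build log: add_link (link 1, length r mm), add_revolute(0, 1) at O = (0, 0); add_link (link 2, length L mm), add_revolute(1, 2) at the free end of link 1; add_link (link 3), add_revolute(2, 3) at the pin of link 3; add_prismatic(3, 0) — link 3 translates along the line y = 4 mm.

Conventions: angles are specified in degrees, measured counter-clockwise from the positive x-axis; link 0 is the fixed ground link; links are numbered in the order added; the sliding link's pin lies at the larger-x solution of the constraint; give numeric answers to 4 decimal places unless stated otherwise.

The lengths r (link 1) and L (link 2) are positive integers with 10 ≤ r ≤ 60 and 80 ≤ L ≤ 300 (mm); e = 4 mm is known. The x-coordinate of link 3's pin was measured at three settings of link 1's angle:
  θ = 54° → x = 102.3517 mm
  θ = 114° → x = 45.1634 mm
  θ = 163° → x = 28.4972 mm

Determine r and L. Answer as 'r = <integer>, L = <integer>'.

constraint per measurement: (x − r cos θ)² + (r sin θ − e)² = L²
subtracting the θ₁ and θ₂ equations cancels the r² and L² terms:
r = (x₁² − x₂²) / (2[(x₁cos θ₁ + e sin θ₁) − (x₂cos θ₂ + e sin θ₂)]) = 54.0000 → r = 54
L² = (x₁ − r cos θ₁)² + (r sin θ₁ − e)² = 6561.0066 → L = 81.0000 → L = 81
check at θ₃=163°: x = 28.4972 (printed 28.4972) ✓

r = 54, L = 81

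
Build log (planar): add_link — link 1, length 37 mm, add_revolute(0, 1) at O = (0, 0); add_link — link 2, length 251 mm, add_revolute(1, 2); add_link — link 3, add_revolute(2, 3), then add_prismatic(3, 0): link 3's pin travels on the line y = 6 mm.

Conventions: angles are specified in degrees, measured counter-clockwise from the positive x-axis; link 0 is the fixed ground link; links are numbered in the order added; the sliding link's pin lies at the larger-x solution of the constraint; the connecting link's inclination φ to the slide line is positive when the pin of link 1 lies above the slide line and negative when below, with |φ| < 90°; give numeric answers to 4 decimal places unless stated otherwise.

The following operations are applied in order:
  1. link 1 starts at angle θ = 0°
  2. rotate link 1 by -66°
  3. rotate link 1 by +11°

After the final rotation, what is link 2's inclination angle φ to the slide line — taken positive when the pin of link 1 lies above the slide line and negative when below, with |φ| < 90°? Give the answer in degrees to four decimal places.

geometry: r = 37 mm, L = 251 mm, e = 6 mm; θ starts at 0°
rotate link 1 by -66°: θ ← 0° -66° = -66°
rotate link 1 by +11°: θ ← -66° +11° = -55°
h = r sin θ − e = -30.308626 − 6 = -36.308626
sin φ = h / L = -36.308626 / 251 = -0.14465588
φ = arcsin(-0.14465588) = -8.317352°

-8.3174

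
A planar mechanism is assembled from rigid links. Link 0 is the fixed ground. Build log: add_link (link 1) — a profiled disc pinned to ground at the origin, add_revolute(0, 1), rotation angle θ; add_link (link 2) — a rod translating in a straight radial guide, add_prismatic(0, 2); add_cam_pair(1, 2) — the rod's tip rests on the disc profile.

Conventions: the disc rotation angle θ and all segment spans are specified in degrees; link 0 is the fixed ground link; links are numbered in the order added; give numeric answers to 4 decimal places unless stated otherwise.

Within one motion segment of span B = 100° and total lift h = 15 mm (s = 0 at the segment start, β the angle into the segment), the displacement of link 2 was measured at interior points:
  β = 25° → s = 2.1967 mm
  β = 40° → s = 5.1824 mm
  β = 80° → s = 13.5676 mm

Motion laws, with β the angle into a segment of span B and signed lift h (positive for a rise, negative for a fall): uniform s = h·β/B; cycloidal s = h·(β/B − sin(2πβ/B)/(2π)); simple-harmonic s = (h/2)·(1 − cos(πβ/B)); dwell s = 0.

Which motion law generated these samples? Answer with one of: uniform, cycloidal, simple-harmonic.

candidates at β/B = r: uniform s = h·r (linear in β); cycloidal s = h·(r − sin(2πr)/(2π)); simple-harmonic s = (h/2)(1 − cos(πr))
β=25°: printed 2.1967 | uniform 3.7500, cycloidal 1.3627, simple-harmonic 2.1967
β=40°: printed 5.1824 | uniform 6.0000, cycloidal 4.5968, simple-harmonic 5.1824
β=80°: printed 13.5676 | uniform 12.0000, cycloidal 14.2705, simple-harmonic 13.5676
only one law matches every sample → simple-harmonic

simple-harmonic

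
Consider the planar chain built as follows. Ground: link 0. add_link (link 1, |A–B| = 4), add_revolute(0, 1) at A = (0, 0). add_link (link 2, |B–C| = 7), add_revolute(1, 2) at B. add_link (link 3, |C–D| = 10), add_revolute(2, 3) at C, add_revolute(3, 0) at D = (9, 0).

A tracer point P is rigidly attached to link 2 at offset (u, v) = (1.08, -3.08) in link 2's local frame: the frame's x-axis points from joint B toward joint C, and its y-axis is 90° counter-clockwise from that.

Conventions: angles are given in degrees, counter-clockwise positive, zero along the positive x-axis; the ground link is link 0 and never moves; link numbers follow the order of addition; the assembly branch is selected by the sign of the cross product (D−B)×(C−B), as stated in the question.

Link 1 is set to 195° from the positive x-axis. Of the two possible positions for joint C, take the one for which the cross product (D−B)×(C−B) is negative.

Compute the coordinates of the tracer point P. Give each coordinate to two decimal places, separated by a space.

A=(0,0), D=(9.00,0)
B = A + 4.00·(cos195°, sin195°) = (-3.8637, -1.0353)
|BD| = 12.9053
circle(B,7.00) ∩ circle(D,10.00): a=4.4767, h=5.3814
  candidates: C₊=(0.1669,4.6879) cross=69.448; C₋=(1.0303,-6.0402) cross=-69.448
  branch - wants cross < 0 → take C=(1.0303,-6.0402) (cross=-69.448)
ex = (C−B)/|BC| = (0.6991,-0.7150); ey = (0.7150,0.6991)
P = B + 1.08·ex + -3.08·ey = (-5.3108,-3.9608)

-5.31 -3.96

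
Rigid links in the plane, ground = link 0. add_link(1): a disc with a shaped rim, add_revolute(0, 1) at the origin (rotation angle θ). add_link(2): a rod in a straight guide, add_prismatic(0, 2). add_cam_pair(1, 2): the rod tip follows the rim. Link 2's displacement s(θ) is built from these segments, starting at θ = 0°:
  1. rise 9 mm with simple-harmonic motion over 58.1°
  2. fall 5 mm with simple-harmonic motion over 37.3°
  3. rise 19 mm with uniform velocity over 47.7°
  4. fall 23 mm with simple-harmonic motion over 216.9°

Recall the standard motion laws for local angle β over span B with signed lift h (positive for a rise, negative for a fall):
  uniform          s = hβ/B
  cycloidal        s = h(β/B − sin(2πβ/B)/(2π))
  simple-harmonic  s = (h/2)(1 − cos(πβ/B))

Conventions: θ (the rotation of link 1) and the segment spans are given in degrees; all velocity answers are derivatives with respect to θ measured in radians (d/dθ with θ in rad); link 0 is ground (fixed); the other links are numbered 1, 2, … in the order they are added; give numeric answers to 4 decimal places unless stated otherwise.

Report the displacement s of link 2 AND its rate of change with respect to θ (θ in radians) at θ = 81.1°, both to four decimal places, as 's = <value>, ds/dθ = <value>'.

segment 1 (0° to 58.1°, simple-harmonic, h = 9) is passed completely: s = 0.0000 + (9) = 9.0000
θ = 81.1° falls in segment 2 (58.1° to 95.4°, simple-harmonic, h = -5): β = 81.1 − 58.1 = 23°, B = 37.3°; Δs = -5/2·(1 − cos(π·0.6166)) = -3.3956; s = 9.0000 − 3.3956 = 5.6044
velocity in seg [58.1°–95.4°] (simple-harmonic), θ in radians: β = 23° = 0.4014 rad, B = 37.3° = 0.6510 rad; ds/dθ = (πh/(2B)) sin(πβ/B) = (π·(-5)/(2·0.6510)) sin(π·0.6166) = -11.263641 mm/rad

s = 5.6044, ds/dθ = -11.2636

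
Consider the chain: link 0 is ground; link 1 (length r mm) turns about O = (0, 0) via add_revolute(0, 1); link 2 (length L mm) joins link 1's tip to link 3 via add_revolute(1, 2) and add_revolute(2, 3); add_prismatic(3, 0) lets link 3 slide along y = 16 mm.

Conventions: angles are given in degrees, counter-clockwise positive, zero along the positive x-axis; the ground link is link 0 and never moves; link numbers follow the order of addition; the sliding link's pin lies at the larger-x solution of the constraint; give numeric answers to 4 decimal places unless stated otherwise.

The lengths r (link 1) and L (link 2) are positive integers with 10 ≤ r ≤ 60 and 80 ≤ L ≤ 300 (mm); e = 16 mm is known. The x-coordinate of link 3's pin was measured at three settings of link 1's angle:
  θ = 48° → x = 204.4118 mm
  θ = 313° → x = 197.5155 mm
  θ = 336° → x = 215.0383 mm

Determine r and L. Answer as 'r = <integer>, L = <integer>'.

constraint per measurement: (x − r cos θ)² + (r sin θ − e)² = L²
subtracting the θ₁ and θ₂ equations cancels the r² and L² terms:
r = (x₁² − x₂²) / (2[(x₁cos θ₁ + e sin θ₁) − (x₂cos θ₂ + e sin θ₂)]) = 54.0000 → r = 54
L² = (x₁ − r cos θ₁)² + (r sin θ₁ − e)² = 28899.9850 → L = 170.0000 → L = 170
check at θ₃=336°: x = 215.0383 (printed 215.0383) ✓

r = 54, L = 170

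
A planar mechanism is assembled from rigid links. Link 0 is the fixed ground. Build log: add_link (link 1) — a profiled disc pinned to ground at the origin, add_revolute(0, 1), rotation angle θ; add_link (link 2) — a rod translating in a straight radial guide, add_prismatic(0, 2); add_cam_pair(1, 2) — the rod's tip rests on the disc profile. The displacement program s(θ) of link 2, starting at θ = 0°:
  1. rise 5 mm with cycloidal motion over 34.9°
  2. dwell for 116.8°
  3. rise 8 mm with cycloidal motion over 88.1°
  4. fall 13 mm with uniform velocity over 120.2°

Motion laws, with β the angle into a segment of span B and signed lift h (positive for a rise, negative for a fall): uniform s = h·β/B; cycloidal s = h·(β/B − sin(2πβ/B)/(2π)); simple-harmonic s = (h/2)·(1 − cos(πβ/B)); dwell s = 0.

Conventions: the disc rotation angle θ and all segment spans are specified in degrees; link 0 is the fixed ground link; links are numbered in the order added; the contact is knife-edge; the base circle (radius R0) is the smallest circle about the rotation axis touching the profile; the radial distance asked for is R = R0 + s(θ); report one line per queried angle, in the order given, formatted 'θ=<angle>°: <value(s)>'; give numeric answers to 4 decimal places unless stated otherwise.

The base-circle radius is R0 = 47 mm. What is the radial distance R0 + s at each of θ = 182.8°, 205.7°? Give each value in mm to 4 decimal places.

seg 1 [0°–34.9°] cycloidal, h=5: full span → s += 5 → s = 5.0000
seg 2 [34.9°–151.7°] dwell: s stays 5.0000
seg 3 [151.7°–239.8°] cycloidal, h=8: θ=182.8° here. β=31.1, B=88.1. 8·(0.3530 − sin(2π·0.3530)/(2π)) = 1.8083 → s = 6.8083
seg 3 [151.7°–239.8°] cycloidal, h=8: θ=205.7° here. β=54, B=88.1. 8·(0.6129 − sin(2π·0.6129)/(2π)) = 5.7331 → s = 10.7331
θ=182.8°: R = R0 + s = 47 + 6.8083 = 53.8083
θ=205.7°: R = R0 + s = 47 + 10.7331 = 57.7331

θ=182.8°: 53.8083
θ=205.7°: 57.7331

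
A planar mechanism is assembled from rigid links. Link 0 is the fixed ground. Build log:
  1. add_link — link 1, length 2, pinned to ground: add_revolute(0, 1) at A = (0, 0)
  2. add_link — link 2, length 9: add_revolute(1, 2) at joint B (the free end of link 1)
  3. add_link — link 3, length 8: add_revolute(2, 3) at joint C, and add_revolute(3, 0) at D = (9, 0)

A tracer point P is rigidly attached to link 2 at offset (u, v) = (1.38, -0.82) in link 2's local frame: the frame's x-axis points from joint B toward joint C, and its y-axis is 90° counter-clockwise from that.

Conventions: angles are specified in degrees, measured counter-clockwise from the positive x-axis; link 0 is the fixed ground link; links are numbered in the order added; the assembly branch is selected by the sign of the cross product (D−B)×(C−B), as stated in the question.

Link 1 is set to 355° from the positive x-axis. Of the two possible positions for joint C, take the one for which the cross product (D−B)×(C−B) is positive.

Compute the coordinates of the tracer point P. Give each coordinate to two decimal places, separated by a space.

A=(0,0), D=(9.00,0)
B = A + 2.00·(cos355°, sin355°) = (1.9924, -0.1743)
|BD| = 7.0098
circle(B,9.00) ∩ circle(D,8.00): a=4.7175, h=7.6646
  candidates: C₊=(6.5178,7.6052) cross=53.727; C₋=(6.8990,-7.7192) cross=-53.727
  branch + wants cross > 0 → take C=(6.5178,7.6052) (cross=53.727)
ex = (C−B)/|BC| = (0.5028,0.8644); ey = (-0.8644,0.5028)
P = B + 1.38·ex + -0.82·ey = (3.3951,0.6062)

3.40 0.61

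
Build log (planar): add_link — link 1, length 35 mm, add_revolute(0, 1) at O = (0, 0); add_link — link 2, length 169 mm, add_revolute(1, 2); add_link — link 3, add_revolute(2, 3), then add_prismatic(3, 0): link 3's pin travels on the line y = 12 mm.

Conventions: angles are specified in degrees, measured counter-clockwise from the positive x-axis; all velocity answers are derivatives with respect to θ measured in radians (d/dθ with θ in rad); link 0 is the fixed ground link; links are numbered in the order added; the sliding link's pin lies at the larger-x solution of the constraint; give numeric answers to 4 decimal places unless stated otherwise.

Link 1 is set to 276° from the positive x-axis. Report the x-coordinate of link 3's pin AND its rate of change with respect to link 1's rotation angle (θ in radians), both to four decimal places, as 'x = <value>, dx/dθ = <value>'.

geometry: r = 35 mm, L = 169 mm, e = 12 mm
crank pin P = (r cos θ, r sin θ) = (3.658496, -34.808266)
h = r sin θ − e = -34.808266 − 12 = -46.808266
x = r cos θ + √(L² − h²) = 3.658496 + 162.388381 = 166.046877
dx/dθ = −r sin θ − h·r cos θ/√(L² − h²) (θ in radians; h = -46.808266) = 35.862824

x = 166.0469, dx/dθ = 35.8628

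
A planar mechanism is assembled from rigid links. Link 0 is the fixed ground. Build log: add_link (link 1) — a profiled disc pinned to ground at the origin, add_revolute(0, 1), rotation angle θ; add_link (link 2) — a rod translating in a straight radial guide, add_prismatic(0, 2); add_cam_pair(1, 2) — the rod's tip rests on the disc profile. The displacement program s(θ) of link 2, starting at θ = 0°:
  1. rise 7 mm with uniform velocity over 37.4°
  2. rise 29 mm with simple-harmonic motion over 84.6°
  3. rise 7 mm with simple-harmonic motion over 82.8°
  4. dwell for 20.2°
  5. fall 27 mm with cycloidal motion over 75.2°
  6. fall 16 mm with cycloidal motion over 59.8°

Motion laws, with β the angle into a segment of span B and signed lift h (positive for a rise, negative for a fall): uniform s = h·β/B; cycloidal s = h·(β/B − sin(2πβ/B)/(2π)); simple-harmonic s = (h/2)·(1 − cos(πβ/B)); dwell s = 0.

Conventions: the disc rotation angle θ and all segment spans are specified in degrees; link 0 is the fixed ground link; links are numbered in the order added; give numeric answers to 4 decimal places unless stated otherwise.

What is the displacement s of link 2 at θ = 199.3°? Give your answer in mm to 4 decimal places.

seg 1 [0°–37.4°] uniform, h=7: full span → s += 7 → s = 7.0000
seg 2 [37.4°–122°] simple-harmonic, h=29: full span → s += 29 → s = 36.0000
seg 3 [122°–204.8°] simple-harmonic, h=7: θ=199.3° here. β=77.3, B=82.8. 7/2·(1 − cos(π·0.9336)) = 6.9241 → s = 42.9241

42.9241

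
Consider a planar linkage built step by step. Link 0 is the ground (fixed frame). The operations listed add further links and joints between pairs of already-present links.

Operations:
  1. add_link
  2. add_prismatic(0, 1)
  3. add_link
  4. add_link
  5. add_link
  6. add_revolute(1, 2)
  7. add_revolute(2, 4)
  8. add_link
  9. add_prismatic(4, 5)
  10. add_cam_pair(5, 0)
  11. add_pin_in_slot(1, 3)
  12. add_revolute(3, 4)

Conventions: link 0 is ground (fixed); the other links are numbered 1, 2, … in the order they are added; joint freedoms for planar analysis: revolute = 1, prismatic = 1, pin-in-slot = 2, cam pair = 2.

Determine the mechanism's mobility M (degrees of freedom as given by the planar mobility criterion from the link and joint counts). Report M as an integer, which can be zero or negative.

ground; <1,0,0>
#1 <2,0,0>
P:0↔1 J1 <2,1,0>
#2 <3,1,0>
#3 <4,1,0>
#4 <5,1,0>
R:1↔2 J1 <5,2,0>
R:2↔4 J1 <5,3,0>
#5 <6,3,0>
P:4↔5 J1 <6,4,0>
C:5↔0 J2 <6,4,1>
PS:1↔3 J2 <6,4,2>
R:3↔4 J1 <6,5,2>
3×5 − 2×5 − 1×2 = 3

M = 3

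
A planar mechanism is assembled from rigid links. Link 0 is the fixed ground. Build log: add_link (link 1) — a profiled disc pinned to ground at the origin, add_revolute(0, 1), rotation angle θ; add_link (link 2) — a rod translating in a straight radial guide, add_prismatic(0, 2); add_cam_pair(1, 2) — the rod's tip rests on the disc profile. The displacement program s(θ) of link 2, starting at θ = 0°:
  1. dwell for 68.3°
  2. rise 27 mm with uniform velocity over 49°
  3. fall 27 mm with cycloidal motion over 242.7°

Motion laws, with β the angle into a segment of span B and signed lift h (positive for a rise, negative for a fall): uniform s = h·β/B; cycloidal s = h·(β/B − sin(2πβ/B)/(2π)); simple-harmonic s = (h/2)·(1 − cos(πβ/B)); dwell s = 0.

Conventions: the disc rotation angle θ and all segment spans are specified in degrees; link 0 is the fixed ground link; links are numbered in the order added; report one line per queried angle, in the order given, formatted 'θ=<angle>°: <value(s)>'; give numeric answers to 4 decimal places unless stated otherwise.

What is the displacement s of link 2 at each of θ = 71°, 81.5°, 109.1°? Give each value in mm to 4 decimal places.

seg 1 [0°–68.3°] dwell: s stays 0.0000
seg 2 [68.3°–117.3°] uniform, h=27: θ=71° here. β=2.7, B=49. 27·2.7/49 = 1.4878 → s = 1.4878
seg 2 [68.3°–117.3°] uniform, h=27: θ=81.5° here. β=13.2, B=49. 27·13.2/49 = 7.2735 → s = 7.2735
seg 2 [68.3°–117.3°] uniform, h=27: θ=109.1° here. β=40.8, B=49. 27·40.8/49 = 22.4816 → s = 22.4816

θ=71°: 1.4878
θ=81.5°: 7.2735
θ=109.1°: 22.4816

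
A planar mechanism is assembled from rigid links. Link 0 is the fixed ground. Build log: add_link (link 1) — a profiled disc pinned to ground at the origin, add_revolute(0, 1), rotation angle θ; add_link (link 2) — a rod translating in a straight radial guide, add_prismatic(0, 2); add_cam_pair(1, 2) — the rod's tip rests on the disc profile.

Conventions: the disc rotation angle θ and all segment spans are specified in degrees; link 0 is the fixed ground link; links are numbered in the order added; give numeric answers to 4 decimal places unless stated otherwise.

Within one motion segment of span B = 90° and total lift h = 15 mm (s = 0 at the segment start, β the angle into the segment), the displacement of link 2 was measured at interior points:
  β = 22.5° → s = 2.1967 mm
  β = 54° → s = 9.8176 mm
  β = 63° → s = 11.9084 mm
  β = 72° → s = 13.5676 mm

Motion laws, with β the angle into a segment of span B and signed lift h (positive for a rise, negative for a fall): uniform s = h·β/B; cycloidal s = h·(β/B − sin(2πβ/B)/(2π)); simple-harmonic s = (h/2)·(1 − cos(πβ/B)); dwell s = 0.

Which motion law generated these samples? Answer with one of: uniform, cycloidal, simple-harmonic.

candidates at β/B = r: uniform s = h·r (linear in β); cycloidal s = h·(r − sin(2πr)/(2π)); simple-harmonic s = (h/2)(1 − cos(πr))
β=22.5°: printed 2.1967 | uniform 3.7500, cycloidal 1.3627, simple-harmonic 2.1967
β=54°: printed 9.8176 | uniform 9.0000, cycloidal 10.4032, simple-harmonic 9.8176
β=63°: printed 11.9084 | uniform 10.5000, cycloidal 12.7705, simple-harmonic 11.9084
β=72°: printed 13.5676 | uniform 12.0000, cycloidal 14.2705, simple-harmonic 13.5676
only one law matches every sample → simple-harmonic

simple-harmonic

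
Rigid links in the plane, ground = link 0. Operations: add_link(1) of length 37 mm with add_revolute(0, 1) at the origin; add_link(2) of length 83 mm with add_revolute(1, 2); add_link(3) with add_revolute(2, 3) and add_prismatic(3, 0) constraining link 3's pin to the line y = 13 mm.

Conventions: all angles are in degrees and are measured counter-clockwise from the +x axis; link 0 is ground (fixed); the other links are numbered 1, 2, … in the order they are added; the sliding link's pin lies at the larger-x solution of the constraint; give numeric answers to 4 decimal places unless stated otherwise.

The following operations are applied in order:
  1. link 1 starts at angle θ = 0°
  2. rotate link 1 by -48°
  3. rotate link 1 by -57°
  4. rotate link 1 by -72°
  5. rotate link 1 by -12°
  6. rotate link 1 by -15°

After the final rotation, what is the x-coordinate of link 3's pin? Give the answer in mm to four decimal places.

geometry: r = 37 mm, L = 83 mm, e = 13 mm; θ starts at 0°
rotate link 1 by -48°: θ ← 0° -48° = -48°
rotate link 1 by -57°: θ ← -48° -57° = -105°
rotate link 1 by -72°: θ ← -105° -72° = -177°
rotate link 1 by -12°: θ ← -177° -12° = -189°
rotate link 1 by -15°: θ ← -189° -15° = -204°
crank pin P = (r cos θ, r sin θ) = (-33.801182, 15.049256)
h = r sin θ − e = 15.049256 − 13 = 2.049256
x = r cos θ + √(L² − h²) = -33.801182 + 82.974698 = 49.173516

49.1735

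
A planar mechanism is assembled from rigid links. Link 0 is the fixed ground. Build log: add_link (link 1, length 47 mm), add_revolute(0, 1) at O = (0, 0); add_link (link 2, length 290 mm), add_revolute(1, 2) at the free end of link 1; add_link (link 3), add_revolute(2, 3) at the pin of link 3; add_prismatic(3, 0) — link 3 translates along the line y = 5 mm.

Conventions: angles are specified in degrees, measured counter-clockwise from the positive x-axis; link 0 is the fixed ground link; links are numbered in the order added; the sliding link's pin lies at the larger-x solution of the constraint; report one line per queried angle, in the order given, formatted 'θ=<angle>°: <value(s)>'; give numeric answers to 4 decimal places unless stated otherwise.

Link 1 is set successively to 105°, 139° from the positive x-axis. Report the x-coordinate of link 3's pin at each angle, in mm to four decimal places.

geometry: r = 47 mm, L = 290 mm, e = 5 mm
θ=105°: crank pin P = (r cos θ, r sin θ) = (-12.164495, 45.398514)
θ=105°: h = r sin θ − e = 45.398514 − 5 = 40.398514
θ=105°: x = r cos θ + √(L² − h²) = -12.164495 + 287.172353 = 275.007857
θ=139°: crank pin P = (r cos θ, r sin θ) = (-35.471350, 30.834774)
θ=139°: h = r sin θ − e = 30.834774 − 5 = 25.834774
θ=139°: x = r cos θ + √(L² − h²) = -35.471350 + 288.846957 = 253.375606

θ=105°: 275.0079
θ=139°: 253.3756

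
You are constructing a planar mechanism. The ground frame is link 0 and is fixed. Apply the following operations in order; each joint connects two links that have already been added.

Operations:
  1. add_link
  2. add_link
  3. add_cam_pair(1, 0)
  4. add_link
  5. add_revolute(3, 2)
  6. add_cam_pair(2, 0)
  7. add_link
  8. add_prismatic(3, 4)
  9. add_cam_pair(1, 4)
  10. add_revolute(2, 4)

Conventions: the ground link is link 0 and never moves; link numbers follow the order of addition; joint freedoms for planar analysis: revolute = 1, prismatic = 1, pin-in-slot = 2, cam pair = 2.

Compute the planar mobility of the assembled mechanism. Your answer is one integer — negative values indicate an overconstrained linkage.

(L,J1,J2)=(1,0,0); link0 fixed
link1: (2,0,0)
link2: (3,0,0)
C 1-0 [J2]: (3,0,1)
link3: (4,0,1)
R 3-2 [J1]: (4,1,1)
C 2-0 [J2]: (4,1,2)
link4: (5,1,2)
P 3-4 [J1]: (5,2,2)
C 1-4 [J2]: (5,2,3)
R 2-4 [J1]: (5,3,3)
Grübler: 3·4 − 2·3 − 3 = 3

M = 3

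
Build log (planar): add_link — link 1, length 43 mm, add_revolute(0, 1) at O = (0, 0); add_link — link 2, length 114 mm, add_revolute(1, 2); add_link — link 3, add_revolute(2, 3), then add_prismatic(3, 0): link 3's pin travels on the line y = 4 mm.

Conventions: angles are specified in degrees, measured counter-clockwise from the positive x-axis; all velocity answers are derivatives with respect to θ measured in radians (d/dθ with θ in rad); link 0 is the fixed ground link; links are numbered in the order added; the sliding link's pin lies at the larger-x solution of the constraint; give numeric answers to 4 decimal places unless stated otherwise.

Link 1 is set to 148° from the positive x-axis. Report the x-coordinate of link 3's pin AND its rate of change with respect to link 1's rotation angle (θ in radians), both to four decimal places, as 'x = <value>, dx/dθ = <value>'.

geometry: r = 43 mm, L = 114 mm, e = 4 mm
crank pin P = (r cos θ, r sin θ) = (-36.466068, 22.786528)
h = r sin θ − e = 22.786528 − 4 = 18.786528
x = r cos θ + √(L² − h²) = -36.466068 + 112.441391 = 75.975323
dx/dθ = −r sin θ − h·r cos θ/√(L² − h²) (θ in radians; h = 18.786528) = -16.693836

x = 75.9753, dx/dθ = -16.6938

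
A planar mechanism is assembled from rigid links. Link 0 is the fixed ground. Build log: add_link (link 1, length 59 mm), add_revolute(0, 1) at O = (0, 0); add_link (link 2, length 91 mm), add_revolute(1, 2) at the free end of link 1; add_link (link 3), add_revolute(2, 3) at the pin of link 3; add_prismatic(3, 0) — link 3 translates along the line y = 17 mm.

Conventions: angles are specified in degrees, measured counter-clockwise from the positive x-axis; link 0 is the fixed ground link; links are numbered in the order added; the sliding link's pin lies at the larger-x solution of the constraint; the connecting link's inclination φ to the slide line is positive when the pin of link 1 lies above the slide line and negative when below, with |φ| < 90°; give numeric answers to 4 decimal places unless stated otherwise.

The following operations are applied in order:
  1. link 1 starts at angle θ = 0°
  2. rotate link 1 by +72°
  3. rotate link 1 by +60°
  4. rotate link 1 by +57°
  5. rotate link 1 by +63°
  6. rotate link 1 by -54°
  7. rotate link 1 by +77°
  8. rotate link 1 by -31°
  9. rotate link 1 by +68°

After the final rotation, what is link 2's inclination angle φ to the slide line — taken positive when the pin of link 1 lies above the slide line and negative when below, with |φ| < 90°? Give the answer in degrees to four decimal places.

geometry: r = 59 mm, L = 91 mm, e = 17 mm; θ starts at 0°
rotate link 1 by +72°: θ ← 0° +72° = 72°
rotate link 1 by +60°: θ ← 72° +60° = 132°
rotate link 1 by +57°: θ ← 132° +57° = 189°
rotate link 1 by +63°: θ ← 189° +63° = 252°
rotate link 1 by -54°: θ ← 252° -54° = 198°
rotate link 1 by +77°: θ ← 198° +77° = 275°
rotate link 1 by -31°: θ ← 275° -31° = 244°
rotate link 1 by +68°: θ ← 244° +68° = 312°
h = r sin θ − e = -43.845545 − 17 = -60.845545
sin φ = h / L = -60.845545 / 91 = -0.66863236
φ = arcsin(-0.66863236) = -41.961597°

-41.9616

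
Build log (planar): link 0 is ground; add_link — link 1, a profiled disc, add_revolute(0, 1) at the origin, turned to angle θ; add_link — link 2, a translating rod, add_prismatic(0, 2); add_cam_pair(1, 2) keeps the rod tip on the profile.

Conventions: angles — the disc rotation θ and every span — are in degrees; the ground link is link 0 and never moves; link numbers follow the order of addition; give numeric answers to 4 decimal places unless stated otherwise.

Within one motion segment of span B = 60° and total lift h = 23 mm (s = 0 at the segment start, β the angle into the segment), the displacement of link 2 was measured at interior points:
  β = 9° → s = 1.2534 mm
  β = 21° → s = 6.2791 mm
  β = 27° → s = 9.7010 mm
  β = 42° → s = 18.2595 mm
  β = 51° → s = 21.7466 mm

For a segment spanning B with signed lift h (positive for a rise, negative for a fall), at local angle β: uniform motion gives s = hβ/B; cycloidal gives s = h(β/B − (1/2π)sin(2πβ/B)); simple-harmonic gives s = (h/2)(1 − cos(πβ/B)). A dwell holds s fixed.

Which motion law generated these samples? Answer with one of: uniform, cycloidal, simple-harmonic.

candidates at β/B = r: uniform s = h·r (linear in β); cycloidal s = h·(r − sin(2πr)/(2π)); simple-harmonic s = (h/2)(1 − cos(πr))
β=9°: printed 1.2534 | uniform 3.4500, cycloidal 0.4885, simple-harmonic 1.2534
β=21°: printed 6.2791 | uniform 8.0500, cycloidal 5.0885, simple-harmonic 6.2791
β=27°: printed 9.7010 | uniform 10.3500, cycloidal 9.2188, simple-harmonic 9.7010
β=42°: printed 18.2595 | uniform 16.1000, cycloidal 19.5814, simple-harmonic 18.2595
β=51°: printed 21.7466 | uniform 19.5500, cycloidal 22.5115, simple-harmonic 21.7466
only one law matches every sample → simple-harmonic

simple-harmonic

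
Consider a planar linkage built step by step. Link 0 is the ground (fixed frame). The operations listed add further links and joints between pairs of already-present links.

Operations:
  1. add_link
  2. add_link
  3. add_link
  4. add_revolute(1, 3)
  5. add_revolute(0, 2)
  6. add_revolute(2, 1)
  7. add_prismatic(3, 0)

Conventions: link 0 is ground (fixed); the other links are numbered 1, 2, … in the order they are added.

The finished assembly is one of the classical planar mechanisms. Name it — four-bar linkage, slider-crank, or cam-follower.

links: 4 (incl. ground); joints: 3 revolute, 1 prismatic, 0 higher (cam) pair, forming one closed loop
4 links, 3 revolutes + 1 prismatic in one loop → slider-crank

slider-crank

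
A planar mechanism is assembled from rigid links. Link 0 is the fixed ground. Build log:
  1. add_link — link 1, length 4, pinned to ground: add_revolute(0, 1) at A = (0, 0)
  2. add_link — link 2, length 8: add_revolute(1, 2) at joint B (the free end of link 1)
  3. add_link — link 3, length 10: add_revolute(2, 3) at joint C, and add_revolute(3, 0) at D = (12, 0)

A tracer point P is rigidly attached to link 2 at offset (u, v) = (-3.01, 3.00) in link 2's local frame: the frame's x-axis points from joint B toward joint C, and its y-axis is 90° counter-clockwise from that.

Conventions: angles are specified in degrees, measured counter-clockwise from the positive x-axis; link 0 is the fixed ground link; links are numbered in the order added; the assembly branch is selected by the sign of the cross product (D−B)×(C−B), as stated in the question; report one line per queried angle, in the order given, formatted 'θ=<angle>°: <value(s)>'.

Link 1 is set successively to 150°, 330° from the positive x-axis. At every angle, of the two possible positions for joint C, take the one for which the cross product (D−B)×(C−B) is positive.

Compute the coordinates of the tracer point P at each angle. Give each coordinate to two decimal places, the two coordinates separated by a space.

A=(0,0), D=(12.00,0)
θ=150°: B = A + 4.00·(cos150°, sin150°) = (-3.4641, 2.0000)
θ=150°: |BD| = 15.5929
θ=150°: circle(B,8.00) ∩ circle(D,10.00): a=6.6421, h=4.4590
θ=150°:   candidates: C₊=(3.6950,5.5702) cross=69.529; C₋=(2.5512,-3.2741) cross=-69.529
θ=150°:   branch + wants cross > 0 → take C=(3.6950,5.5702) (cross=69.529)
θ=150°: ex = (C−B)/|BC| = (0.8949,0.4463); ey = (-0.4463,0.8949)
θ=150°: P = B + -3.01·ex + 3.00·ey = (-7.4966,3.3414)
θ=330°: B = A + 4.00·(cos330°, sin330°) = (3.4641, -2.0000)
θ=330°: |BD| = 8.7671
θ=330°: circle(B,8.00) ∩ circle(D,10.00): a=2.3304, h=7.6531
θ=330°:   candidates: C₊=(3.9872,5.9829) cross=67.095; C₋=(7.4789,-8.9196) cross=-67.095
θ=330°:   branch + wants cross > 0 → take C=(3.9872,5.9829) (cross=67.095)
θ=330°: ex = (C−B)/|BC| = (0.0654,0.9979); ey = (-0.9979,0.0654)
θ=330°: P = B + -3.01·ex + 3.00·ey = (0.2737,-4.8074)

θ=150°: -7.50 3.34
θ=330°: 0.27 -4.81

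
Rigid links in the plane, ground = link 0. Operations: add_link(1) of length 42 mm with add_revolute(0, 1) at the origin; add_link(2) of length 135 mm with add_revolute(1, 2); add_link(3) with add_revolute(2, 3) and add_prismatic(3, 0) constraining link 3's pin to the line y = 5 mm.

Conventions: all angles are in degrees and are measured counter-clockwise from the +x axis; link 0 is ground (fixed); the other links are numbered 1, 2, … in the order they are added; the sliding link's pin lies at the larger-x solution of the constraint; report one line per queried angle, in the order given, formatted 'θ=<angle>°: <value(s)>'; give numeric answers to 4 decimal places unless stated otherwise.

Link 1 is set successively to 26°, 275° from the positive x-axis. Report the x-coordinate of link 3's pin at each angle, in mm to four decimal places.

geometry: r = 42 mm, L = 135 mm, e = 5 mm
θ=26°: crank pin P = (r cos θ, r sin θ) = (37.749350, 18.411588)
θ=26°: h = r sin θ − e = 18.411588 − 5 = 13.411588
θ=26°: x = r cos θ + √(L² − h²) = 37.749350 + 134.332160 = 172.081510
θ=275°: crank pin P = (r cos θ, r sin θ) = (3.660541, -41.840177)
θ=275°: h = r sin θ − e = -41.840177 − 5 = -46.840177
θ=275°: x = r cos θ + √(L² − h²) = 3.660541 + 126.613577 = 130.274118

θ=26°: 172.0815
θ=275°: 130.2741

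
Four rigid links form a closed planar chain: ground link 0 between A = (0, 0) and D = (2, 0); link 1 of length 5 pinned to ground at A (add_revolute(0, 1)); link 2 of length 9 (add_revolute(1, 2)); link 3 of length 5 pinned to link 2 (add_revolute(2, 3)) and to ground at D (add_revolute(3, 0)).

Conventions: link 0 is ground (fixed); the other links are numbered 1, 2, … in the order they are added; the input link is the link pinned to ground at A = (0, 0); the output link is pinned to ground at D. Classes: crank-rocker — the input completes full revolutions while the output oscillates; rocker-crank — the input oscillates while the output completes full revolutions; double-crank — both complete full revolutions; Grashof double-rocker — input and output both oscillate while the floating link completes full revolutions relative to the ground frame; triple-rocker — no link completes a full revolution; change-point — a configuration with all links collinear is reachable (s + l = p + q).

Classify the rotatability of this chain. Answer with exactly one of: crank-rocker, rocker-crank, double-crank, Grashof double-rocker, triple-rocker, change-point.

lengths: ground=2, input=5, coupler=9, output=5
sorted: s=2 (shortest), l=9 (longest), p+q=10
s + l = 11 vs p + q = 10
s + l > p + q → non-Grashof → no link fully rotates → triple-rocker

triple-rocker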